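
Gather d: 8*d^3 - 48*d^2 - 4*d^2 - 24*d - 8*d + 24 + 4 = 8*d^3 - 52*d^2 - 32*d + 28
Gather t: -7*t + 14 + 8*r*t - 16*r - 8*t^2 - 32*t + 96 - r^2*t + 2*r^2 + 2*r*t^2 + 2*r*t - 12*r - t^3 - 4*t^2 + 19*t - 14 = 2*r^2 - 28*r - t^3 + t^2*(2*r - 12) + t*(-r^2 + 10*r - 20) + 96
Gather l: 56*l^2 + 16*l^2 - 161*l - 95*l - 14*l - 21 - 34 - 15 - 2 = 72*l^2 - 270*l - 72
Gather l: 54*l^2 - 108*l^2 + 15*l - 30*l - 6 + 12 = -54*l^2 - 15*l + 6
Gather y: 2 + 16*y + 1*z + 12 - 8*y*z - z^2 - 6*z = y*(16 - 8*z) - z^2 - 5*z + 14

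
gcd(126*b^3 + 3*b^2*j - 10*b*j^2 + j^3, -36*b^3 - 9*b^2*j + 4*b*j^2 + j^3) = 3*b + j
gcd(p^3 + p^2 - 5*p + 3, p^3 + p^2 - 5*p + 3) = p^3 + p^2 - 5*p + 3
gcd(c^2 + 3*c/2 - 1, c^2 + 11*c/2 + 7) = c + 2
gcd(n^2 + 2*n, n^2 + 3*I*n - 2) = 1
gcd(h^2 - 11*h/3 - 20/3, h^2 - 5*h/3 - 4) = h + 4/3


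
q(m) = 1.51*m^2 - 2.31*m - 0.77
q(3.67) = 11.09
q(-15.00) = 373.63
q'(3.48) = 8.20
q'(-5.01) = -17.44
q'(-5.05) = -17.56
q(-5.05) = 49.40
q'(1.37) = 1.83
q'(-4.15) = -14.84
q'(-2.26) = -9.14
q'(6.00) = 15.81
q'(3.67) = 8.77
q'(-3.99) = -14.36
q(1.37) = -1.10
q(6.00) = 39.73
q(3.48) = 9.48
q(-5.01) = 48.70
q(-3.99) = 32.49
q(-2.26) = 12.16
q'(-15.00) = -47.61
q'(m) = 3.02*m - 2.31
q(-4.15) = 34.82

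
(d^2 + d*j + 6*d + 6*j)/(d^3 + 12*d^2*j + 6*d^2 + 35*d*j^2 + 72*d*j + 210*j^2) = (d + j)/(d^2 + 12*d*j + 35*j^2)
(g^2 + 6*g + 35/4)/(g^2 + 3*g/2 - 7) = (g + 5/2)/(g - 2)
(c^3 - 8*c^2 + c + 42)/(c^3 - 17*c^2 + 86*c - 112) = (c^2 - c - 6)/(c^2 - 10*c + 16)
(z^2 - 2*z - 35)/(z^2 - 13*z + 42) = (z + 5)/(z - 6)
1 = 1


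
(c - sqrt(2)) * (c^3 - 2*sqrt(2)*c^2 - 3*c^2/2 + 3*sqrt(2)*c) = c^4 - 3*sqrt(2)*c^3 - 3*c^3/2 + 4*c^2 + 9*sqrt(2)*c^2/2 - 6*c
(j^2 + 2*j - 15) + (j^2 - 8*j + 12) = 2*j^2 - 6*j - 3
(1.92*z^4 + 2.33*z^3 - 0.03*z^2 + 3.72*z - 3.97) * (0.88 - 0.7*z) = -1.344*z^5 + 0.0586*z^4 + 2.0714*z^3 - 2.6304*z^2 + 6.0526*z - 3.4936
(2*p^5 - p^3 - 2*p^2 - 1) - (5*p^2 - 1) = 2*p^5 - p^3 - 7*p^2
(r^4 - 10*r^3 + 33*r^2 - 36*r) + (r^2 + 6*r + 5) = r^4 - 10*r^3 + 34*r^2 - 30*r + 5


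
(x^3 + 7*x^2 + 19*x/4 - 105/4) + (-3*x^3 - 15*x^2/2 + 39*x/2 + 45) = -2*x^3 - x^2/2 + 97*x/4 + 75/4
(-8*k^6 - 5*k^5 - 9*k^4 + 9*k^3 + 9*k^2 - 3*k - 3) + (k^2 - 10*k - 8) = -8*k^6 - 5*k^5 - 9*k^4 + 9*k^3 + 10*k^2 - 13*k - 11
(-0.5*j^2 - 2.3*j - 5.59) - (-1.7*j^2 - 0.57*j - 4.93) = 1.2*j^2 - 1.73*j - 0.66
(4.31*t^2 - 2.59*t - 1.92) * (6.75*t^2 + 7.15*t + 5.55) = 29.0925*t^4 + 13.334*t^3 - 7.558*t^2 - 28.1025*t - 10.656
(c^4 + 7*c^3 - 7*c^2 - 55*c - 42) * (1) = c^4 + 7*c^3 - 7*c^2 - 55*c - 42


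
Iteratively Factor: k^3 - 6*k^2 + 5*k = (k)*(k^2 - 6*k + 5) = k*(k - 5)*(k - 1)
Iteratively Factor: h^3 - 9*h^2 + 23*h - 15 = (h - 3)*(h^2 - 6*h + 5) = (h - 5)*(h - 3)*(h - 1)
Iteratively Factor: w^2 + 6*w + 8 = (w + 2)*(w + 4)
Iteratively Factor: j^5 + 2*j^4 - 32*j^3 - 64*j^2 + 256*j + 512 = (j - 4)*(j^4 + 6*j^3 - 8*j^2 - 96*j - 128) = (j - 4)*(j + 4)*(j^3 + 2*j^2 - 16*j - 32) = (j - 4)*(j + 2)*(j + 4)*(j^2 - 16) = (j - 4)*(j + 2)*(j + 4)^2*(j - 4)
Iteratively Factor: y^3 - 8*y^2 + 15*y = (y - 5)*(y^2 - 3*y) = y*(y - 5)*(y - 3)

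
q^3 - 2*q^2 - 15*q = q*(q - 5)*(q + 3)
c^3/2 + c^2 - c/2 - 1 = (c/2 + 1)*(c - 1)*(c + 1)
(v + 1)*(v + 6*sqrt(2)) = v^2 + v + 6*sqrt(2)*v + 6*sqrt(2)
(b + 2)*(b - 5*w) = b^2 - 5*b*w + 2*b - 10*w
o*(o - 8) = o^2 - 8*o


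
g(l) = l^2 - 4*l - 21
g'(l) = 2*l - 4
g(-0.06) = -20.76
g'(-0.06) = -4.12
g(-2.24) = -7.02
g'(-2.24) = -8.48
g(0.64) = -23.15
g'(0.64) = -2.72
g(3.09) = -23.81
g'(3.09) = 2.18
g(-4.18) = 13.19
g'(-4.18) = -12.36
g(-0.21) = -20.12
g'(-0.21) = -4.42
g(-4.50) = 17.25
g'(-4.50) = -13.00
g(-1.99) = -9.08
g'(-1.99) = -7.98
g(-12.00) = 171.00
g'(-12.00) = -28.00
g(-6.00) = 39.00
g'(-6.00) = -16.00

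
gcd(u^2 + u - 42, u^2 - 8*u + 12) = u - 6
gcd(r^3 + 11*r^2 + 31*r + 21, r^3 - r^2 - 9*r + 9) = r + 3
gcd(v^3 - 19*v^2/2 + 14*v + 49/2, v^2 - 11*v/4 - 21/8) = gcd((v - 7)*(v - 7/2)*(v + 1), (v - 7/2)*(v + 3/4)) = v - 7/2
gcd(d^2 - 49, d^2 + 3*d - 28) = d + 7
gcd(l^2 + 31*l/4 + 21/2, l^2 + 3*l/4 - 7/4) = l + 7/4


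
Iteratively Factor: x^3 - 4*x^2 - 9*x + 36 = (x + 3)*(x^2 - 7*x + 12) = (x - 4)*(x + 3)*(x - 3)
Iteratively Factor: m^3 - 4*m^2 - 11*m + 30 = (m - 5)*(m^2 + m - 6) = (m - 5)*(m - 2)*(m + 3)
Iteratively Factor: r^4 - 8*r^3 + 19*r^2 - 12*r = (r - 1)*(r^3 - 7*r^2 + 12*r) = (r - 3)*(r - 1)*(r^2 - 4*r) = (r - 4)*(r - 3)*(r - 1)*(r)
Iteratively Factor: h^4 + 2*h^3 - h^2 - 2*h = (h - 1)*(h^3 + 3*h^2 + 2*h) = (h - 1)*(h + 2)*(h^2 + h) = (h - 1)*(h + 1)*(h + 2)*(h)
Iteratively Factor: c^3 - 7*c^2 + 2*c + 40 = (c - 4)*(c^2 - 3*c - 10) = (c - 4)*(c + 2)*(c - 5)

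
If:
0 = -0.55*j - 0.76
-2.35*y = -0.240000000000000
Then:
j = -1.38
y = 0.10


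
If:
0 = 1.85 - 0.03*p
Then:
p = 61.67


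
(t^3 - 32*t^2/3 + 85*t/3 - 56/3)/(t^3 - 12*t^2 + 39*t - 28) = (t - 8/3)/(t - 4)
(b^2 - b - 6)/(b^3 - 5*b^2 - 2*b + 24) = 1/(b - 4)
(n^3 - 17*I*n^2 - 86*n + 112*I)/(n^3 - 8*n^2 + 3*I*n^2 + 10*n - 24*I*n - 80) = (n^2 - 15*I*n - 56)/(n^2 + n*(-8 + 5*I) - 40*I)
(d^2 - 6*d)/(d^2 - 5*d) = (d - 6)/(d - 5)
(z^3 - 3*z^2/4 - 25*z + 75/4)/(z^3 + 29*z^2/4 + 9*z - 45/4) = (z - 5)/(z + 3)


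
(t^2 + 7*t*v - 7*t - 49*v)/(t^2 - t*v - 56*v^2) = (t - 7)/(t - 8*v)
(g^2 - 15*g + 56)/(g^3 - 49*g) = (g - 8)/(g*(g + 7))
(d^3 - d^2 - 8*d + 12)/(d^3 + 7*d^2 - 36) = (d - 2)/(d + 6)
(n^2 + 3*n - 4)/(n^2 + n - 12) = (n - 1)/(n - 3)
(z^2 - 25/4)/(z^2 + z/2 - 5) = (z - 5/2)/(z - 2)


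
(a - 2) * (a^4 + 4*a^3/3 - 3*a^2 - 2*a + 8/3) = a^5 - 2*a^4/3 - 17*a^3/3 + 4*a^2 + 20*a/3 - 16/3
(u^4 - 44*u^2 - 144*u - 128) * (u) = u^5 - 44*u^3 - 144*u^2 - 128*u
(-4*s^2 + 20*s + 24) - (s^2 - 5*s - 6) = -5*s^2 + 25*s + 30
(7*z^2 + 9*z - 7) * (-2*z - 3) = -14*z^3 - 39*z^2 - 13*z + 21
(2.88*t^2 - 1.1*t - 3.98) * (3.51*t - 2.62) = 10.1088*t^3 - 11.4066*t^2 - 11.0878*t + 10.4276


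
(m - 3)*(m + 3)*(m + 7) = m^3 + 7*m^2 - 9*m - 63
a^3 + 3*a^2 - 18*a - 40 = (a - 4)*(a + 2)*(a + 5)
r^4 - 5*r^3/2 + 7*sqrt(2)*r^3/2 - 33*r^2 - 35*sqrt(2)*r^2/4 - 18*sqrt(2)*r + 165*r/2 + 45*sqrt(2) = (r - 5/2)*(r - 3*sqrt(2))*(r + sqrt(2)/2)*(r + 6*sqrt(2))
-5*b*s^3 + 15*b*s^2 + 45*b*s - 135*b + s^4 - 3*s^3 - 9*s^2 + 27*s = (-5*b + s)*(s - 3)^2*(s + 3)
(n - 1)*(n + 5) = n^2 + 4*n - 5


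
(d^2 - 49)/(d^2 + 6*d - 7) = (d - 7)/(d - 1)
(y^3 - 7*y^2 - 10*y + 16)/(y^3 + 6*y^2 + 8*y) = (y^2 - 9*y + 8)/(y*(y + 4))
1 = 1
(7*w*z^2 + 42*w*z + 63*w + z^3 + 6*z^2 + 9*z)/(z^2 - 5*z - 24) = (7*w*z + 21*w + z^2 + 3*z)/(z - 8)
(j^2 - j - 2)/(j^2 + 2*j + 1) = (j - 2)/(j + 1)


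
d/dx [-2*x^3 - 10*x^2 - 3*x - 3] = -6*x^2 - 20*x - 3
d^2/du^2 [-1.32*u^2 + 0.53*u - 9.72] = -2.64000000000000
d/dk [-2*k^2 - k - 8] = -4*k - 1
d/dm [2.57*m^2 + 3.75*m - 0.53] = 5.14*m + 3.75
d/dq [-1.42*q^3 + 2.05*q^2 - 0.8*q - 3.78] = -4.26*q^2 + 4.1*q - 0.8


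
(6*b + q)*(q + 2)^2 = 6*b*q^2 + 24*b*q + 24*b + q^3 + 4*q^2 + 4*q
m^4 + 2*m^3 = m^3*(m + 2)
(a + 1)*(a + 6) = a^2 + 7*a + 6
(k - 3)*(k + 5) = k^2 + 2*k - 15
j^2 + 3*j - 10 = (j - 2)*(j + 5)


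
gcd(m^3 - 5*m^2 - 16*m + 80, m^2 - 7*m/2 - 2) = m - 4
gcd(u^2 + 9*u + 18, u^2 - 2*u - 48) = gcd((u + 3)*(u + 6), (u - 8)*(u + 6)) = u + 6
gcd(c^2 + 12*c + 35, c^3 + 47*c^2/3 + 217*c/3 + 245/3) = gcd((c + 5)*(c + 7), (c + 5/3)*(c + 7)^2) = c + 7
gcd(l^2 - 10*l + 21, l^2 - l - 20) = 1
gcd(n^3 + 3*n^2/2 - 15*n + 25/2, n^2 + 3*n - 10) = n + 5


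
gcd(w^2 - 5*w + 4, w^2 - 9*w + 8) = w - 1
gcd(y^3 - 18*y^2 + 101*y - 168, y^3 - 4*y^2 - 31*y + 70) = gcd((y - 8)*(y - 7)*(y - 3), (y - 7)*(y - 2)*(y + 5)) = y - 7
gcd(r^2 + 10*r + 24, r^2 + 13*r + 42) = r + 6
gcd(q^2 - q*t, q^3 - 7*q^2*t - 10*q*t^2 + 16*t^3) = q - t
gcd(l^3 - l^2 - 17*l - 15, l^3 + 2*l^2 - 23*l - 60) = l^2 - 2*l - 15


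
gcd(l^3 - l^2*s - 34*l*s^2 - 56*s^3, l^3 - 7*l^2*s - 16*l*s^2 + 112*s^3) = -l^2 + 3*l*s + 28*s^2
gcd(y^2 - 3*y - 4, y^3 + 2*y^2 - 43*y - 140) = 1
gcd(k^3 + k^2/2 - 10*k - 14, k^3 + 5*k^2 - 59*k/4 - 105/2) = k - 7/2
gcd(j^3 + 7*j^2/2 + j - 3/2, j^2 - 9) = j + 3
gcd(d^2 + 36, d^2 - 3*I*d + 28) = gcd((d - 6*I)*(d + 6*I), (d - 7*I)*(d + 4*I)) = 1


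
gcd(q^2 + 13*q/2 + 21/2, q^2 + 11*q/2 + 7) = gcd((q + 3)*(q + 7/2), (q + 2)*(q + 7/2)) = q + 7/2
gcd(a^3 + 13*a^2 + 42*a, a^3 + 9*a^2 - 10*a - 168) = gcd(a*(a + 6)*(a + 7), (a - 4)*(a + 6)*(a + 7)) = a^2 + 13*a + 42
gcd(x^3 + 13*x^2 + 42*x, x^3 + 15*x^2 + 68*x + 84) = x^2 + 13*x + 42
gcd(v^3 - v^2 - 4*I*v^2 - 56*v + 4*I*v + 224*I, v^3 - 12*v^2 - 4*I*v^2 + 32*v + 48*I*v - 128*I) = v^2 + v*(-8 - 4*I) + 32*I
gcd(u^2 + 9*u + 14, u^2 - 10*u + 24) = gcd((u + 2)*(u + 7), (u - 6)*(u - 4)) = 1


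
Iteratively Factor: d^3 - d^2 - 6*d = (d - 3)*(d^2 + 2*d) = (d - 3)*(d + 2)*(d)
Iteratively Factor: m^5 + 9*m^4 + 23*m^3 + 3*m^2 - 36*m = (m + 4)*(m^4 + 5*m^3 + 3*m^2 - 9*m) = (m + 3)*(m + 4)*(m^3 + 2*m^2 - 3*m) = (m + 3)^2*(m + 4)*(m^2 - m) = m*(m + 3)^2*(m + 4)*(m - 1)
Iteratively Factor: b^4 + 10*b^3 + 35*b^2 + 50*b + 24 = (b + 4)*(b^3 + 6*b^2 + 11*b + 6) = (b + 2)*(b + 4)*(b^2 + 4*b + 3) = (b + 1)*(b + 2)*(b + 4)*(b + 3)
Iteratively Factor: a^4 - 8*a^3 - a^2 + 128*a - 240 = (a - 4)*(a^3 - 4*a^2 - 17*a + 60) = (a - 5)*(a - 4)*(a^2 + a - 12) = (a - 5)*(a - 4)*(a - 3)*(a + 4)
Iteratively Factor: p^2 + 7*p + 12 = (p + 4)*(p + 3)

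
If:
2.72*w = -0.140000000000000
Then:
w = -0.05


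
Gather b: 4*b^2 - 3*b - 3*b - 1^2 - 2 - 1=4*b^2 - 6*b - 4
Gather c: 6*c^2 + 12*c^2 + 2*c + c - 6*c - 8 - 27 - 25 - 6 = 18*c^2 - 3*c - 66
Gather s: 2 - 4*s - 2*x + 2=-4*s - 2*x + 4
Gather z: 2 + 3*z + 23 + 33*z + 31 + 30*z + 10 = 66*z + 66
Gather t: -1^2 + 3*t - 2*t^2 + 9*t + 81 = -2*t^2 + 12*t + 80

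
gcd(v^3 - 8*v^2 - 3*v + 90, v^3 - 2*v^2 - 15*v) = v^2 - 2*v - 15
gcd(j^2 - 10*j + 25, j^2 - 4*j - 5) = j - 5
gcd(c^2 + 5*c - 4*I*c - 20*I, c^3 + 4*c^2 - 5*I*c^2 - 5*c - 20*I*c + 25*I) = c + 5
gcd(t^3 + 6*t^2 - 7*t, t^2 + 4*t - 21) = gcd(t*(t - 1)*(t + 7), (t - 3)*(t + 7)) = t + 7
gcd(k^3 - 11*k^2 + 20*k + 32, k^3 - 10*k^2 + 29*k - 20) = k - 4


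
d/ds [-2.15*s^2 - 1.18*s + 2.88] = -4.3*s - 1.18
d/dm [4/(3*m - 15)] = -4/(3*(m - 5)^2)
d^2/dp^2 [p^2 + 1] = 2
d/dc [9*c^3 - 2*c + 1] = 27*c^2 - 2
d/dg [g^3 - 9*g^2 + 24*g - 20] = 3*g^2 - 18*g + 24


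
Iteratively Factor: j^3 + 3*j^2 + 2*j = (j)*(j^2 + 3*j + 2) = j*(j + 1)*(j + 2)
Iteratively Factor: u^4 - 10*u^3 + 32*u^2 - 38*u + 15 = (u - 1)*(u^3 - 9*u^2 + 23*u - 15) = (u - 3)*(u - 1)*(u^2 - 6*u + 5) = (u - 5)*(u - 3)*(u - 1)*(u - 1)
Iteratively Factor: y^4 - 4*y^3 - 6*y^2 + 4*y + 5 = (y - 5)*(y^3 + y^2 - y - 1) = (y - 5)*(y + 1)*(y^2 - 1) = (y - 5)*(y - 1)*(y + 1)*(y + 1)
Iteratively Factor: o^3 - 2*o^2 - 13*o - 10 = (o + 1)*(o^2 - 3*o - 10) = (o - 5)*(o + 1)*(o + 2)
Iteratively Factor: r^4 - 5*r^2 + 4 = (r + 2)*(r^3 - 2*r^2 - r + 2) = (r - 2)*(r + 2)*(r^2 - 1) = (r - 2)*(r + 1)*(r + 2)*(r - 1)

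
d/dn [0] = 0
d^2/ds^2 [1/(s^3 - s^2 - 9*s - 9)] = 2*((1 - 3*s)*(-s^3 + s^2 + 9*s + 9) - (-3*s^2 + 2*s + 9)^2)/(-s^3 + s^2 + 9*s + 9)^3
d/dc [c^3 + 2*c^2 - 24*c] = 3*c^2 + 4*c - 24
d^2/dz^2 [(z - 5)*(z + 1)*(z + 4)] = 6*z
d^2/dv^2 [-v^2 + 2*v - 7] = -2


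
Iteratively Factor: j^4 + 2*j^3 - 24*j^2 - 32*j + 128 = (j + 4)*(j^3 - 2*j^2 - 16*j + 32) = (j + 4)^2*(j^2 - 6*j + 8) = (j - 2)*(j + 4)^2*(j - 4)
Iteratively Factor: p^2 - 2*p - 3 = (p + 1)*(p - 3)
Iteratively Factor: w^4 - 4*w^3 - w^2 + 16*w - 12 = (w - 2)*(w^3 - 2*w^2 - 5*w + 6) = (w - 2)*(w - 1)*(w^2 - w - 6) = (w - 2)*(w - 1)*(w + 2)*(w - 3)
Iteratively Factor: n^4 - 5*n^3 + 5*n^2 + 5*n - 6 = (n + 1)*(n^3 - 6*n^2 + 11*n - 6) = (n - 1)*(n + 1)*(n^2 - 5*n + 6) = (n - 2)*(n - 1)*(n + 1)*(n - 3)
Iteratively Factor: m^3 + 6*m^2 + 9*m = (m)*(m^2 + 6*m + 9) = m*(m + 3)*(m + 3)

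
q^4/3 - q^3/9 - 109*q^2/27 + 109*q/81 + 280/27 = (q/3 + 1)*(q - 8/3)*(q - 7/3)*(q + 5/3)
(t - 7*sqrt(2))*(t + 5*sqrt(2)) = t^2 - 2*sqrt(2)*t - 70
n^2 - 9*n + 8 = (n - 8)*(n - 1)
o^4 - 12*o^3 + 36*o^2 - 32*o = o*(o - 8)*(o - 2)^2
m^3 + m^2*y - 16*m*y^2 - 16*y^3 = (m - 4*y)*(m + y)*(m + 4*y)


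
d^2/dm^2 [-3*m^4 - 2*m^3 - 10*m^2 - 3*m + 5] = -36*m^2 - 12*m - 20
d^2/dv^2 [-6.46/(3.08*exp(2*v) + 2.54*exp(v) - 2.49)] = (-6.46*(6.16*exp(v) + 2.54)*(12.32*exp(v) + 5.08)*exp(v) + (79.5872*exp(v) + 16.4084)*(3.08*exp(2*v) + 2.54*exp(v) - 2.49))*exp(v)/(3.08*exp(2*v) + 2.54*exp(v) - 2.49)^3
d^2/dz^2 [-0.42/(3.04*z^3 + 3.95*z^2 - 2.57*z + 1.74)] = ((7.6608*z + 3.318)*(3.04*z^3 + 3.95*z^2 - 2.57*z + 1.74) - 0.42*(9.12*z^2 + 7.9*z - 2.57)*(18.24*z^2 + 15.8*z - 5.14))/(3.04*z^3 + 3.95*z^2 - 2.57*z + 1.74)^3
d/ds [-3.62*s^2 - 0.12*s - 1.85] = -7.24*s - 0.12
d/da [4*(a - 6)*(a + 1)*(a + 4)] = 12*a^2 - 8*a - 104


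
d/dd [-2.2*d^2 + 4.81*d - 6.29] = 4.81 - 4.4*d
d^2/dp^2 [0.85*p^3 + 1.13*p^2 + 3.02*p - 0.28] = 5.1*p + 2.26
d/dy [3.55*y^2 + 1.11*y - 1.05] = 7.1*y + 1.11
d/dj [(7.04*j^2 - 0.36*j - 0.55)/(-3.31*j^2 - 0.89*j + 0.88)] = (-7.4572*j^2 + 8.7494*j - 0.8063)/(10.9561*j^4 + 5.8918*j^3 - 5.0335*j^2 - 1.5664*j + 0.7744)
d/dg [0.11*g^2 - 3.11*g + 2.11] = 0.22*g - 3.11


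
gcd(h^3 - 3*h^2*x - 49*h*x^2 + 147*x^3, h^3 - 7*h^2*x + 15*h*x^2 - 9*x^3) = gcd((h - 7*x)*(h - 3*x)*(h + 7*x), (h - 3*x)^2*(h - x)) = -h + 3*x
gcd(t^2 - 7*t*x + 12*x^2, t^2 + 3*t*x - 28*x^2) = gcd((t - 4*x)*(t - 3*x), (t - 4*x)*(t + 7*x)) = -t + 4*x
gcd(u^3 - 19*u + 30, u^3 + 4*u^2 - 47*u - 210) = u + 5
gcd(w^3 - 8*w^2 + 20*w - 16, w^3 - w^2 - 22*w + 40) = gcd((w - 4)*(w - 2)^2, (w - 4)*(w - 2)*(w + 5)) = w^2 - 6*w + 8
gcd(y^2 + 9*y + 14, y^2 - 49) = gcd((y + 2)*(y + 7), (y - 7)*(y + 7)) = y + 7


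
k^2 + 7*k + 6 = (k + 1)*(k + 6)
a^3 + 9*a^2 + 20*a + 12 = (a + 1)*(a + 2)*(a + 6)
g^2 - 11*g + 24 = (g - 8)*(g - 3)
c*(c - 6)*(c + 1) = c^3 - 5*c^2 - 6*c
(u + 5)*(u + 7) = u^2 + 12*u + 35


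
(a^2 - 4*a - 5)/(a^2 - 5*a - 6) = (a - 5)/(a - 6)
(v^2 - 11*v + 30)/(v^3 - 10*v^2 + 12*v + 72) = (v - 5)/(v^2 - 4*v - 12)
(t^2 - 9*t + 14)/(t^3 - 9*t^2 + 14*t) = 1/t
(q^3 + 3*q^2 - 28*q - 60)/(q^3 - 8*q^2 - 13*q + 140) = (q^2 + 8*q + 12)/(q^2 - 3*q - 28)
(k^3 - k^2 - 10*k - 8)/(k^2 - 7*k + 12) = (k^2 + 3*k + 2)/(k - 3)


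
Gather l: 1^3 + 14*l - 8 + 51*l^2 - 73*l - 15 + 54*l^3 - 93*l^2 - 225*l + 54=54*l^3 - 42*l^2 - 284*l + 32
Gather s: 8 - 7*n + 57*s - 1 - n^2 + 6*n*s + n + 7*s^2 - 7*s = -n^2 - 6*n + 7*s^2 + s*(6*n + 50) + 7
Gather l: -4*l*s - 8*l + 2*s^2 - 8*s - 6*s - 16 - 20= l*(-4*s - 8) + 2*s^2 - 14*s - 36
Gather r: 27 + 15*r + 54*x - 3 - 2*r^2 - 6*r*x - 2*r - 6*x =-2*r^2 + r*(13 - 6*x) + 48*x + 24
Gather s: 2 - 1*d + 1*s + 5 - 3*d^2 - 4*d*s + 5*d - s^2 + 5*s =-3*d^2 + 4*d - s^2 + s*(6 - 4*d) + 7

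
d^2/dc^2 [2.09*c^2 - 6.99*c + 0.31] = 4.18000000000000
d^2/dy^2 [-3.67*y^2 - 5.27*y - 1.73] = -7.34000000000000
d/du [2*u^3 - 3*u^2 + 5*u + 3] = 6*u^2 - 6*u + 5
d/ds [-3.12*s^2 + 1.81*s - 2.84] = 1.81 - 6.24*s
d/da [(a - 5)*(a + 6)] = 2*a + 1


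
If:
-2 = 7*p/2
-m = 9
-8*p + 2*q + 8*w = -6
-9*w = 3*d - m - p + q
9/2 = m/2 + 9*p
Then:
No Solution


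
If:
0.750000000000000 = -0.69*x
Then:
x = -1.09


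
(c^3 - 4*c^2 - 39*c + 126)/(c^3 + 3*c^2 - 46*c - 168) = (c - 3)/(c + 4)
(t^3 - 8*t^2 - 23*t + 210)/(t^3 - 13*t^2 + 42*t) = (t + 5)/t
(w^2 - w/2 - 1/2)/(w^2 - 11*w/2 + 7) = (2*w^2 - w - 1)/(2*w^2 - 11*w + 14)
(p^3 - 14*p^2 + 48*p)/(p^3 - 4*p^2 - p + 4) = p*(p^2 - 14*p + 48)/(p^3 - 4*p^2 - p + 4)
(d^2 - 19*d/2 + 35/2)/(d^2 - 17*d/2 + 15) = (d - 7)/(d - 6)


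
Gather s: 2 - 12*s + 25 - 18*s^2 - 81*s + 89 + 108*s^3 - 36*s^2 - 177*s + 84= 108*s^3 - 54*s^2 - 270*s + 200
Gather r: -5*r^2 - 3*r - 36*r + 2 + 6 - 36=-5*r^2 - 39*r - 28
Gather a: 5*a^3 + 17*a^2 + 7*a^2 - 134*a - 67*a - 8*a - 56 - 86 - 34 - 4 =5*a^3 + 24*a^2 - 209*a - 180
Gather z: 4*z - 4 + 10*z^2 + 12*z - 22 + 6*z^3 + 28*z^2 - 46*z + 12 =6*z^3 + 38*z^2 - 30*z - 14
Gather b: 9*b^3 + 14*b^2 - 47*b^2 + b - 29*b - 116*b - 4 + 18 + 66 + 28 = 9*b^3 - 33*b^2 - 144*b + 108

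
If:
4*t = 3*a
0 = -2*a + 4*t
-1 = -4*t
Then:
No Solution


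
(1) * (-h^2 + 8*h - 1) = -h^2 + 8*h - 1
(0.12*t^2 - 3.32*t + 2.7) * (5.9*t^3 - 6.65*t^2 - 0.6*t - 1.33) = 0.708*t^5 - 20.386*t^4 + 37.936*t^3 - 16.1226*t^2 + 2.7956*t - 3.591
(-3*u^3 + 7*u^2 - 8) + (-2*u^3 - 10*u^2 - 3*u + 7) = -5*u^3 - 3*u^2 - 3*u - 1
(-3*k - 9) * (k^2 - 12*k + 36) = -3*k^3 + 27*k^2 - 324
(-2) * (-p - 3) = 2*p + 6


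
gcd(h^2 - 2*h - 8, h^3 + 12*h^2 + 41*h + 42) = h + 2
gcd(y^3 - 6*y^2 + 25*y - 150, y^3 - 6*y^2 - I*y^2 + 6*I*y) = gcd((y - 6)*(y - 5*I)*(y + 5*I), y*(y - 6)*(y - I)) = y - 6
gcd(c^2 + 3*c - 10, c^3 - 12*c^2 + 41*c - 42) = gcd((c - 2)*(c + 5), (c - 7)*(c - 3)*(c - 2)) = c - 2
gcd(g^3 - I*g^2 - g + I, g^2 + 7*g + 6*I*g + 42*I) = 1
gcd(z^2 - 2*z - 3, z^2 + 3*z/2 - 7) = 1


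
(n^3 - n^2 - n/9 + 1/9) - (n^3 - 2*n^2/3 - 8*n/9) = -n^2/3 + 7*n/9 + 1/9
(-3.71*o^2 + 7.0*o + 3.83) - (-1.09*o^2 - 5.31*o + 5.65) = -2.62*o^2 + 12.31*o - 1.82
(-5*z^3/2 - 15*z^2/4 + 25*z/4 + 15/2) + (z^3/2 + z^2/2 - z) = -2*z^3 - 13*z^2/4 + 21*z/4 + 15/2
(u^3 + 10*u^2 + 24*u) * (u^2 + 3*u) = u^5 + 13*u^4 + 54*u^3 + 72*u^2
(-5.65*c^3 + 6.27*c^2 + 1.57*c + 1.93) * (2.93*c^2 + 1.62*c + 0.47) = -16.5545*c^5 + 9.2181*c^4 + 12.102*c^3 + 11.1452*c^2 + 3.8645*c + 0.9071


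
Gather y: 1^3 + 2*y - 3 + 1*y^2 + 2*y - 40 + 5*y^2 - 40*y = 6*y^2 - 36*y - 42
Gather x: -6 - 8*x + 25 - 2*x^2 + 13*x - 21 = -2*x^2 + 5*x - 2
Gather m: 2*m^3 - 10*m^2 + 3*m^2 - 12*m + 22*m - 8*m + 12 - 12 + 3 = 2*m^3 - 7*m^2 + 2*m + 3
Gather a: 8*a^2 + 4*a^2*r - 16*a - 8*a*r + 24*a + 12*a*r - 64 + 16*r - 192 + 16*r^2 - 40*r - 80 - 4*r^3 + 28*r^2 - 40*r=a^2*(4*r + 8) + a*(4*r + 8) - 4*r^3 + 44*r^2 - 64*r - 336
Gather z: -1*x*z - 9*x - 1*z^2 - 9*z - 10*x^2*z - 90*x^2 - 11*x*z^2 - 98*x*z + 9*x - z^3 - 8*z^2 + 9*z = -90*x^2 - z^3 + z^2*(-11*x - 9) + z*(-10*x^2 - 99*x)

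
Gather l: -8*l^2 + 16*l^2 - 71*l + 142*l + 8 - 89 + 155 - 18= 8*l^2 + 71*l + 56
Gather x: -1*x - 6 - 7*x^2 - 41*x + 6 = -7*x^2 - 42*x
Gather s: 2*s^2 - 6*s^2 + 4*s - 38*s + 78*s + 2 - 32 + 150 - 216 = -4*s^2 + 44*s - 96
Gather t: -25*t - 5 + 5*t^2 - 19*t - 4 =5*t^2 - 44*t - 9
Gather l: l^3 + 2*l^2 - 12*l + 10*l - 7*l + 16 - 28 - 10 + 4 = l^3 + 2*l^2 - 9*l - 18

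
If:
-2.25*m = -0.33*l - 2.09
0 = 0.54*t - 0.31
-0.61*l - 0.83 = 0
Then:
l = -1.36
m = 0.73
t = 0.57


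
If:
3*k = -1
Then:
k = -1/3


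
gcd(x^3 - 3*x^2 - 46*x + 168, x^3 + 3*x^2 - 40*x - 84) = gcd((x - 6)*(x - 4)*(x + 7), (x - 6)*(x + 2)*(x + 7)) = x^2 + x - 42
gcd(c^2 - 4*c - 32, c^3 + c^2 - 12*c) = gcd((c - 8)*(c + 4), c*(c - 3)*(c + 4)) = c + 4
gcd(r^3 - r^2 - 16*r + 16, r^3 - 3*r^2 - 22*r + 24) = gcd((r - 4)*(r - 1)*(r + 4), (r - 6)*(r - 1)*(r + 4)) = r^2 + 3*r - 4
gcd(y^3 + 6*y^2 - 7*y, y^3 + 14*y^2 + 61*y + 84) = y + 7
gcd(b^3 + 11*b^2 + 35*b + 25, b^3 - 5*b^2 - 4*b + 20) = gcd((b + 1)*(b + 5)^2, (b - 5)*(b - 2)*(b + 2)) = 1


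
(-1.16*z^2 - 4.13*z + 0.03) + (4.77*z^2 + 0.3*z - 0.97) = 3.61*z^2 - 3.83*z - 0.94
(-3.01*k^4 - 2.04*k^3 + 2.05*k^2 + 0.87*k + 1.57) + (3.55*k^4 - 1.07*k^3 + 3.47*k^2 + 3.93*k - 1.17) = 0.54*k^4 - 3.11*k^3 + 5.52*k^2 + 4.8*k + 0.4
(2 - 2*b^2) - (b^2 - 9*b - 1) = -3*b^2 + 9*b + 3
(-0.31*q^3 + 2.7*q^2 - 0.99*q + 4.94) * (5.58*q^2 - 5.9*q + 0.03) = -1.7298*q^5 + 16.895*q^4 - 21.4635*q^3 + 33.4872*q^2 - 29.1757*q + 0.1482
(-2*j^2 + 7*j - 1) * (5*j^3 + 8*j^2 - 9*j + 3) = -10*j^5 + 19*j^4 + 69*j^3 - 77*j^2 + 30*j - 3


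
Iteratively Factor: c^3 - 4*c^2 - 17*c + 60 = (c + 4)*(c^2 - 8*c + 15) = (c - 5)*(c + 4)*(c - 3)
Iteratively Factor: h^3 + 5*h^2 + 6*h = (h + 3)*(h^2 + 2*h) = (h + 2)*(h + 3)*(h)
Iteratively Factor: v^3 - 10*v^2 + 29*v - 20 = (v - 5)*(v^2 - 5*v + 4) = (v - 5)*(v - 4)*(v - 1)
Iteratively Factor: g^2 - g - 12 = (g + 3)*(g - 4)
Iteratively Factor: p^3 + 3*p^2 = (p + 3)*(p^2) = p*(p + 3)*(p)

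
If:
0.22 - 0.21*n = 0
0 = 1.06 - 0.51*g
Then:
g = 2.08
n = 1.05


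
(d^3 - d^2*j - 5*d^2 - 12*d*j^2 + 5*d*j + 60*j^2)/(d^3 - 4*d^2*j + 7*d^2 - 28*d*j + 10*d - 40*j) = (d^2 + 3*d*j - 5*d - 15*j)/(d^2 + 7*d + 10)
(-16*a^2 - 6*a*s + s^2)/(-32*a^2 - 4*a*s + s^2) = (2*a + s)/(4*a + s)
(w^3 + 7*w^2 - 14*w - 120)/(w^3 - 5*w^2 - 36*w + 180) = (w^2 + w - 20)/(w^2 - 11*w + 30)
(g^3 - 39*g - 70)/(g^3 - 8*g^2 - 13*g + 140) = (g^2 + 7*g + 10)/(g^2 - g - 20)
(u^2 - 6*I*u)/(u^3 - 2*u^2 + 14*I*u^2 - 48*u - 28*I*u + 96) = (u^2 - 6*I*u)/(u^3 + u^2*(-2 + 14*I) + u*(-48 - 28*I) + 96)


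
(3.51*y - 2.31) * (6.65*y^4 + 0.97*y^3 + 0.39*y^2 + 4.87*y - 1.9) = 23.3415*y^5 - 11.9568*y^4 - 0.8718*y^3 + 16.1928*y^2 - 17.9187*y + 4.389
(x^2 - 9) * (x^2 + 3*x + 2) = x^4 + 3*x^3 - 7*x^2 - 27*x - 18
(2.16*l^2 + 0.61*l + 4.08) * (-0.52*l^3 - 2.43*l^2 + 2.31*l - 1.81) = -1.1232*l^5 - 5.566*l^4 + 1.3857*l^3 - 12.4149*l^2 + 8.3207*l - 7.3848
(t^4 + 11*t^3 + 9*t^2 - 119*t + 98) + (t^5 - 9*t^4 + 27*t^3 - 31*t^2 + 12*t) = t^5 - 8*t^4 + 38*t^3 - 22*t^2 - 107*t + 98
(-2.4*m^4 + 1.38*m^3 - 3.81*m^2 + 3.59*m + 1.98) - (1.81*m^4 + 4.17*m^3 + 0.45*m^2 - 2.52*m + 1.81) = -4.21*m^4 - 2.79*m^3 - 4.26*m^2 + 6.11*m + 0.17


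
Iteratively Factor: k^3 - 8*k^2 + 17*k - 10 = (k - 2)*(k^2 - 6*k + 5) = (k - 2)*(k - 1)*(k - 5)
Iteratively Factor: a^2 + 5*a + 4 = (a + 4)*(a + 1)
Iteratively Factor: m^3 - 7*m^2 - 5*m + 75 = (m - 5)*(m^2 - 2*m - 15) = (m - 5)*(m + 3)*(m - 5)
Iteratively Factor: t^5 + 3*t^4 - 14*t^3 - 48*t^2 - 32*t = (t)*(t^4 + 3*t^3 - 14*t^2 - 48*t - 32) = t*(t + 2)*(t^3 + t^2 - 16*t - 16) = t*(t + 1)*(t + 2)*(t^2 - 16) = t*(t + 1)*(t + 2)*(t + 4)*(t - 4)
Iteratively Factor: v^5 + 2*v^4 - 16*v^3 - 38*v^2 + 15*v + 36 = (v - 1)*(v^4 + 3*v^3 - 13*v^2 - 51*v - 36) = (v - 1)*(v + 1)*(v^3 + 2*v^2 - 15*v - 36) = (v - 1)*(v + 1)*(v + 3)*(v^2 - v - 12) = (v - 1)*(v + 1)*(v + 3)^2*(v - 4)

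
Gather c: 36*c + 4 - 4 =36*c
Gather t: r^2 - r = r^2 - r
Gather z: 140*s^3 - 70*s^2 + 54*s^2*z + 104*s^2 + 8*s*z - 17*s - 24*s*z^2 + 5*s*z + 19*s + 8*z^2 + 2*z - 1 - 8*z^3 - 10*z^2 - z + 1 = 140*s^3 + 34*s^2 + 2*s - 8*z^3 + z^2*(-24*s - 2) + z*(54*s^2 + 13*s + 1)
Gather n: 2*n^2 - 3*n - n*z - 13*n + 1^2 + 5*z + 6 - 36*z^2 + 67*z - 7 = 2*n^2 + n*(-z - 16) - 36*z^2 + 72*z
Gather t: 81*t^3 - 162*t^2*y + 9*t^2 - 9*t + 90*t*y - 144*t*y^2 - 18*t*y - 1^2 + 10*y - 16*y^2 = 81*t^3 + t^2*(9 - 162*y) + t*(-144*y^2 + 72*y - 9) - 16*y^2 + 10*y - 1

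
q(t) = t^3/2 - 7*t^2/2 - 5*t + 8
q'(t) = 3*t^2/2 - 7*t - 5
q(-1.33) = 7.28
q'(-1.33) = 6.96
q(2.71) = -21.30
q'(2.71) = -12.95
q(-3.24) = -29.55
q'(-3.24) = 33.43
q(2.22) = -14.88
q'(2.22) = -13.15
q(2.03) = -12.39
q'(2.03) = -13.03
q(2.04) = -12.52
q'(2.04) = -13.04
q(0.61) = 3.76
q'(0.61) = -8.71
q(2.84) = -22.98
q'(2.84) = -12.78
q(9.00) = 44.00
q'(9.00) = 53.50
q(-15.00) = -2392.00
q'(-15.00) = 437.50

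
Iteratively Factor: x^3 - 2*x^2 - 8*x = (x)*(x^2 - 2*x - 8) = x*(x + 2)*(x - 4)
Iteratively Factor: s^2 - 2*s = (s - 2)*(s)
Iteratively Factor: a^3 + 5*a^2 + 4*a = (a + 4)*(a^2 + a) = (a + 1)*(a + 4)*(a)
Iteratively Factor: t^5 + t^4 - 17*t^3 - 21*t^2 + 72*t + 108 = (t + 2)*(t^4 - t^3 - 15*t^2 + 9*t + 54) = (t - 3)*(t + 2)*(t^3 + 2*t^2 - 9*t - 18) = (t - 3)*(t + 2)*(t + 3)*(t^2 - t - 6) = (t - 3)*(t + 2)^2*(t + 3)*(t - 3)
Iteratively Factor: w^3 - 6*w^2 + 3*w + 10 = (w - 5)*(w^2 - w - 2) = (w - 5)*(w - 2)*(w + 1)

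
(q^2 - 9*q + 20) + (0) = q^2 - 9*q + 20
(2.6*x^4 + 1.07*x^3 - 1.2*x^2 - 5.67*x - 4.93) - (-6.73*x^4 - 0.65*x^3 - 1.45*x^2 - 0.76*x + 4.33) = 9.33*x^4 + 1.72*x^3 + 0.25*x^2 - 4.91*x - 9.26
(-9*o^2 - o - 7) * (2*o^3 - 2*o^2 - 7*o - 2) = -18*o^5 + 16*o^4 + 51*o^3 + 39*o^2 + 51*o + 14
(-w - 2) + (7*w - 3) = 6*w - 5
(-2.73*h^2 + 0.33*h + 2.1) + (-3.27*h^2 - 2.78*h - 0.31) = -6.0*h^2 - 2.45*h + 1.79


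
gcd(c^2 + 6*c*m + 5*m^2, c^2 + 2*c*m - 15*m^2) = c + 5*m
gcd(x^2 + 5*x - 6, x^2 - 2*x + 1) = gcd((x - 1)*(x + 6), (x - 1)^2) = x - 1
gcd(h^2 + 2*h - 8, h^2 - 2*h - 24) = h + 4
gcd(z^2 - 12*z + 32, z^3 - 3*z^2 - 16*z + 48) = z - 4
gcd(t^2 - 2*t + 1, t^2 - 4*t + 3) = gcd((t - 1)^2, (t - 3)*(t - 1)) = t - 1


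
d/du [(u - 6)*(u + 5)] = 2*u - 1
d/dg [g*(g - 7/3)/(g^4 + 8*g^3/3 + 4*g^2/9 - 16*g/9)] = 3*(-54*g^3 + 117*g^2 + 336*g - 20)/(81*g^6 + 432*g^5 + 648*g^4 - 96*g^3 - 752*g^2 - 128*g + 256)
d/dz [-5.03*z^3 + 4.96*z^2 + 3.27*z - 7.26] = -15.09*z^2 + 9.92*z + 3.27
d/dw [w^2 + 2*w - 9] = 2*w + 2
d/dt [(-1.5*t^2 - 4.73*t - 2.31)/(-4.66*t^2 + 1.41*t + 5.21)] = (-24.1568*t^2 - 37.1592*t - 21.3862)/(21.7156*t^4 - 13.1412*t^3 - 46.5691*t^2 + 14.6922*t + 27.1441)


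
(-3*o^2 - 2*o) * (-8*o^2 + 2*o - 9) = 24*o^4 + 10*o^3 + 23*o^2 + 18*o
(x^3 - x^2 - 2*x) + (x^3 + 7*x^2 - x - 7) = 2*x^3 + 6*x^2 - 3*x - 7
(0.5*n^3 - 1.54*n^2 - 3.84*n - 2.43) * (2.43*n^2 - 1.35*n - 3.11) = 1.215*n^5 - 4.4172*n^4 - 8.8072*n^3 + 4.0685*n^2 + 15.2229*n + 7.5573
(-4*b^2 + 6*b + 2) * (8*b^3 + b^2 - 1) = -32*b^5 + 44*b^4 + 22*b^3 + 6*b^2 - 6*b - 2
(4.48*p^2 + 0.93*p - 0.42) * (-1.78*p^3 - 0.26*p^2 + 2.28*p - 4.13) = -7.9744*p^5 - 2.8202*p^4 + 10.7202*p^3 - 16.2728*p^2 - 4.7985*p + 1.7346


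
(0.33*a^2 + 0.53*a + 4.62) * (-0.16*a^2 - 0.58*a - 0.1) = -0.0528*a^4 - 0.2762*a^3 - 1.0796*a^2 - 2.7326*a - 0.462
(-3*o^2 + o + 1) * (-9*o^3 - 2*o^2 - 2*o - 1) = 27*o^5 - 3*o^4 - 5*o^3 - o^2 - 3*o - 1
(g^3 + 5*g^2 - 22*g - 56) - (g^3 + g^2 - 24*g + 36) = 4*g^2 + 2*g - 92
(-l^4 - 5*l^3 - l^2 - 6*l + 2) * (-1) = l^4 + 5*l^3 + l^2 + 6*l - 2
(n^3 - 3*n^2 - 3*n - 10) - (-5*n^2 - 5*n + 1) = n^3 + 2*n^2 + 2*n - 11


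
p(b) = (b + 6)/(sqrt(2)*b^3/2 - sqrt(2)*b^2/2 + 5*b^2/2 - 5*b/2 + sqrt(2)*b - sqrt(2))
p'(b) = (b + 6)*(-3*sqrt(2)*b^2/2 - 5*b + sqrt(2)*b - sqrt(2) + 5/2)/(sqrt(2)*b^3/2 - sqrt(2)*b^2/2 + 5*b^2/2 - 5*b/2 + sqrt(2)*b - sqrt(2))^2 + 1/(sqrt(2)*b^3/2 - sqrt(2)*b^2/2 + 5*b^2/2 - 5*b/2 + sqrt(2)*b - sqrt(2)) = 2*(sqrt(2)*b^3 - sqrt(2)*b^2 + 5*b^2 - 5*b + 2*sqrt(2)*b - (b + 6)*(3*sqrt(2)*b^2 - 2*sqrt(2)*b + 10*b - 5 + 2*sqrt(2)) - 2*sqrt(2))/(sqrt(2)*b^3 - sqrt(2)*b^2 + 5*b^2 - 5*b + 2*sqrt(2)*b - 2*sqrt(2))^2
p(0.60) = -5.21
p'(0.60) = -8.30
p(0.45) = -4.37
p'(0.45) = -3.51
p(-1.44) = 2.60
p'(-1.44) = 3.31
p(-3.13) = -1.34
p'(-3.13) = -5.81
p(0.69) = -6.21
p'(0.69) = -14.75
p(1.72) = 1.37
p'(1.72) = -2.60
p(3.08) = 0.28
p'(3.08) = -0.22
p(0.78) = -8.12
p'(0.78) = -30.40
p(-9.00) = 0.01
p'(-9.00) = 0.00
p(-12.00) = 0.01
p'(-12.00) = 0.00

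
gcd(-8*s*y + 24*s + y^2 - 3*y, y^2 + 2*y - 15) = y - 3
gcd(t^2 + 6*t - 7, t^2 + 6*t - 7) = t^2 + 6*t - 7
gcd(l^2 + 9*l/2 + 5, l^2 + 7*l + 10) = l + 2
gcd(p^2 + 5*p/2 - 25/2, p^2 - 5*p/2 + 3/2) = 1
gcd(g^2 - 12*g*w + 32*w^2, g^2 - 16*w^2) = -g + 4*w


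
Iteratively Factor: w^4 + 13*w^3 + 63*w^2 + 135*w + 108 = (w + 3)*(w^3 + 10*w^2 + 33*w + 36) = (w + 3)^2*(w^2 + 7*w + 12) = (w + 3)^2*(w + 4)*(w + 3)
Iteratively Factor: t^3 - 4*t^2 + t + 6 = (t - 2)*(t^2 - 2*t - 3) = (t - 3)*(t - 2)*(t + 1)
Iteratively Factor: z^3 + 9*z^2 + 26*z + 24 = (z + 4)*(z^2 + 5*z + 6) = (z + 3)*(z + 4)*(z + 2)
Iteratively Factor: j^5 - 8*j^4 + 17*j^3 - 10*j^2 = (j - 5)*(j^4 - 3*j^3 + 2*j^2) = j*(j - 5)*(j^3 - 3*j^2 + 2*j) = j*(j - 5)*(j - 2)*(j^2 - j) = j^2*(j - 5)*(j - 2)*(j - 1)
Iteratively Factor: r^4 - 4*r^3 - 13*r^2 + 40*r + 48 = (r + 3)*(r^3 - 7*r^2 + 8*r + 16) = (r - 4)*(r + 3)*(r^2 - 3*r - 4) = (r - 4)^2*(r + 3)*(r + 1)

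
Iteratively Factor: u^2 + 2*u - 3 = (u + 3)*(u - 1)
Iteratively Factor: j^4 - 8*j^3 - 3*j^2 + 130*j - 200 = (j - 2)*(j^3 - 6*j^2 - 15*j + 100) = (j - 2)*(j + 4)*(j^2 - 10*j + 25) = (j - 5)*(j - 2)*(j + 4)*(j - 5)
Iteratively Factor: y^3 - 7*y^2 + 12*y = (y)*(y^2 - 7*y + 12) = y*(y - 4)*(y - 3)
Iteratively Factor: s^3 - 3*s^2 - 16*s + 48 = (s + 4)*(s^2 - 7*s + 12) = (s - 4)*(s + 4)*(s - 3)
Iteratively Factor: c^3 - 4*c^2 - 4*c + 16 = (c - 4)*(c^2 - 4) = (c - 4)*(c - 2)*(c + 2)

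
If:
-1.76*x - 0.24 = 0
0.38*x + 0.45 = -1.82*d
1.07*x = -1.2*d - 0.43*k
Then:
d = -0.22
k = 0.95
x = -0.14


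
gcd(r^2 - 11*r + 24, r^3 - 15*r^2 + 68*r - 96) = r^2 - 11*r + 24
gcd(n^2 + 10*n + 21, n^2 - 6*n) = 1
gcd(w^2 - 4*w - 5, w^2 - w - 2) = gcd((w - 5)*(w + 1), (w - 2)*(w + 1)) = w + 1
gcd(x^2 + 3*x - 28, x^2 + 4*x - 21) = x + 7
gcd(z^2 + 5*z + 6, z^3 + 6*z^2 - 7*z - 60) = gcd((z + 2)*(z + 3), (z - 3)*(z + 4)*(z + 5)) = 1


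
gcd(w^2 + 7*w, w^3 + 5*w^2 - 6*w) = w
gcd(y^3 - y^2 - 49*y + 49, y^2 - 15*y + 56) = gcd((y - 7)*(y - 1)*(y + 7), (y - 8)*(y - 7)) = y - 7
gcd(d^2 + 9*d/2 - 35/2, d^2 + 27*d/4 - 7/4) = d + 7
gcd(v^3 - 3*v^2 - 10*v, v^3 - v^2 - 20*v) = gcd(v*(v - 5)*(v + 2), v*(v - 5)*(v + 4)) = v^2 - 5*v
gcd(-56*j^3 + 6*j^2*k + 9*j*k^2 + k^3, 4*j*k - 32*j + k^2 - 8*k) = 4*j + k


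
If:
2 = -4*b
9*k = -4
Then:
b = -1/2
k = -4/9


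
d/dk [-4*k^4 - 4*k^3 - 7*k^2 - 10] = 2*k*(-8*k^2 - 6*k - 7)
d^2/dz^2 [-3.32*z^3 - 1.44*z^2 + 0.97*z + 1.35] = -19.92*z - 2.88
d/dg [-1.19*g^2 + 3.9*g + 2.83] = 3.9 - 2.38*g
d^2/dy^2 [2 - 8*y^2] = -16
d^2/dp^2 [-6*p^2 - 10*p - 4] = -12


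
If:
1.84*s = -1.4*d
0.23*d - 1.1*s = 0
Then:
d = 0.00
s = 0.00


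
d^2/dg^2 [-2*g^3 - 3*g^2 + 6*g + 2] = -12*g - 6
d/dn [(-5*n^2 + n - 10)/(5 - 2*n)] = 5*(2*n^2 - 10*n - 3)/(4*n^2 - 20*n + 25)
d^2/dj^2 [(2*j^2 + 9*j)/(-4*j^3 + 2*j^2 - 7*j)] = 8*(-8*j^3 - 108*j^2 + 96*j + 47)/(64*j^6 - 96*j^5 + 384*j^4 - 344*j^3 + 672*j^2 - 294*j + 343)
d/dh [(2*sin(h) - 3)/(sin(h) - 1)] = cos(h)/(sin(h) - 1)^2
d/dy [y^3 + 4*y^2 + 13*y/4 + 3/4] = 3*y^2 + 8*y + 13/4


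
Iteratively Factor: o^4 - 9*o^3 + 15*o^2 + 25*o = (o - 5)*(o^3 - 4*o^2 - 5*o) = o*(o - 5)*(o^2 - 4*o - 5) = o*(o - 5)*(o + 1)*(o - 5)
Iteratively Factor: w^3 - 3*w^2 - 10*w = (w - 5)*(w^2 + 2*w) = w*(w - 5)*(w + 2)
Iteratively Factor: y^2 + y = (y + 1)*(y)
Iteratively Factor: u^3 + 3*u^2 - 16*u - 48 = (u + 3)*(u^2 - 16) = (u + 3)*(u + 4)*(u - 4)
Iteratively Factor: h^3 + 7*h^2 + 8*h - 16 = (h + 4)*(h^2 + 3*h - 4) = (h - 1)*(h + 4)*(h + 4)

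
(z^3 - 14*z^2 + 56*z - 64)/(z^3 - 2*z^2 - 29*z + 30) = (z^3 - 14*z^2 + 56*z - 64)/(z^3 - 2*z^2 - 29*z + 30)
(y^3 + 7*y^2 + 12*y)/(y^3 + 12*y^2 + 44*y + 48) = y*(y + 3)/(y^2 + 8*y + 12)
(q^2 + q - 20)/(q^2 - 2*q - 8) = (q + 5)/(q + 2)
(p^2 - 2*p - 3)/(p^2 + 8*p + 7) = (p - 3)/(p + 7)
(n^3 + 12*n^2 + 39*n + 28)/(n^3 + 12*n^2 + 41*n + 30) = (n^2 + 11*n + 28)/(n^2 + 11*n + 30)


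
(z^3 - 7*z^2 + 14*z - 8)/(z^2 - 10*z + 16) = (z^2 - 5*z + 4)/(z - 8)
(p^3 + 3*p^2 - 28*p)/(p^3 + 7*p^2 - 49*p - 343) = p*(p - 4)/(p^2 - 49)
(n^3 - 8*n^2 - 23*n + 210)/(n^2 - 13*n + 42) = n + 5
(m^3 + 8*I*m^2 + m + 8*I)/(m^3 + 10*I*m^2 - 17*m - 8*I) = (m - I)/(m + I)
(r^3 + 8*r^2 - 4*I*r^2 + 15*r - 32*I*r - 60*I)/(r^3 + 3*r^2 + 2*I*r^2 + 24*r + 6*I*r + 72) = (r + 5)/(r + 6*I)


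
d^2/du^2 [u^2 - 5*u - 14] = 2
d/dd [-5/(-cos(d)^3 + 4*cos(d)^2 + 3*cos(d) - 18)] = -5*(3*sin(d)^2 + 8*cos(d))*sin(d)/((cos(d) - 3)^4*(cos(d) + 2)^2)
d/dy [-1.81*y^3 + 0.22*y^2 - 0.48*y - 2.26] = -5.43*y^2 + 0.44*y - 0.48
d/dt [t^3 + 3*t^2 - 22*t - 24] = 3*t^2 + 6*t - 22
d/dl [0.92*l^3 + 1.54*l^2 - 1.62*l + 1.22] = 2.76*l^2 + 3.08*l - 1.62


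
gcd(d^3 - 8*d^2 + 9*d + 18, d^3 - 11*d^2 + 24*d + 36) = d^2 - 5*d - 6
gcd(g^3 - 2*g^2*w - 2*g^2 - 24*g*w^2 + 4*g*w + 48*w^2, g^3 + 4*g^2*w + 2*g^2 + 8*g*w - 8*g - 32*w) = g^2 + 4*g*w - 2*g - 8*w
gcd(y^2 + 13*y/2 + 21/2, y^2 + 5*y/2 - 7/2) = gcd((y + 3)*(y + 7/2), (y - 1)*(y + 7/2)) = y + 7/2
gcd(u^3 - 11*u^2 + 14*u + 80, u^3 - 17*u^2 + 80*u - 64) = u - 8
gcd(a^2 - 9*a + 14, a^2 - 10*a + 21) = a - 7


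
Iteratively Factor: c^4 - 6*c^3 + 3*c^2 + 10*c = (c - 2)*(c^3 - 4*c^2 - 5*c) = (c - 2)*(c + 1)*(c^2 - 5*c) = c*(c - 2)*(c + 1)*(c - 5)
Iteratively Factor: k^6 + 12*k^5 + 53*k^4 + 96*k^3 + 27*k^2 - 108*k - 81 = (k + 1)*(k^5 + 11*k^4 + 42*k^3 + 54*k^2 - 27*k - 81) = (k + 1)*(k + 3)*(k^4 + 8*k^3 + 18*k^2 - 27) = (k + 1)*(k + 3)^2*(k^3 + 5*k^2 + 3*k - 9) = (k - 1)*(k + 1)*(k + 3)^2*(k^2 + 6*k + 9) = (k - 1)*(k + 1)*(k + 3)^3*(k + 3)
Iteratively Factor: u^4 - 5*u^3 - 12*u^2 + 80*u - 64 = (u + 4)*(u^3 - 9*u^2 + 24*u - 16) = (u - 4)*(u + 4)*(u^2 - 5*u + 4) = (u - 4)^2*(u + 4)*(u - 1)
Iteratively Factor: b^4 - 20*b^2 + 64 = (b - 2)*(b^3 + 2*b^2 - 16*b - 32) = (b - 2)*(b + 4)*(b^2 - 2*b - 8) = (b - 4)*(b - 2)*(b + 4)*(b + 2)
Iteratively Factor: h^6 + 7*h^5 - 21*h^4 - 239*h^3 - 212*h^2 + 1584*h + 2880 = (h + 3)*(h^5 + 4*h^4 - 33*h^3 - 140*h^2 + 208*h + 960) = (h - 3)*(h + 3)*(h^4 + 7*h^3 - 12*h^2 - 176*h - 320) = (h - 3)*(h + 3)*(h + 4)*(h^3 + 3*h^2 - 24*h - 80) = (h - 5)*(h - 3)*(h + 3)*(h + 4)*(h^2 + 8*h + 16) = (h - 5)*(h - 3)*(h + 3)*(h + 4)^2*(h + 4)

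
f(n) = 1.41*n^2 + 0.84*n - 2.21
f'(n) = 2.82*n + 0.84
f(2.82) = 11.37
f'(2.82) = 8.79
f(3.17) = 14.62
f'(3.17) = 9.78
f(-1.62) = 0.13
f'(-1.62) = -3.73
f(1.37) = 1.59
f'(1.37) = 4.70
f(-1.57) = -0.05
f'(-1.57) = -3.59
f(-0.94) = -1.75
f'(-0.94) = -1.81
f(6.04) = 54.30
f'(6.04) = 17.87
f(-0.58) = -2.22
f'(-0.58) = -0.80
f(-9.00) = 104.44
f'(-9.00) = -24.54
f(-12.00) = 190.75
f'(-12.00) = -33.00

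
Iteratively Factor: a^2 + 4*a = (a)*(a + 4)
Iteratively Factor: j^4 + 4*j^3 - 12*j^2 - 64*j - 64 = (j + 2)*(j^3 + 2*j^2 - 16*j - 32) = (j - 4)*(j + 2)*(j^2 + 6*j + 8) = (j - 4)*(j + 2)^2*(j + 4)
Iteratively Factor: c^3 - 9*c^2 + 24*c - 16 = (c - 4)*(c^2 - 5*c + 4) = (c - 4)^2*(c - 1)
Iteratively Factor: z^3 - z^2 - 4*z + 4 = (z - 1)*(z^2 - 4) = (z - 1)*(z + 2)*(z - 2)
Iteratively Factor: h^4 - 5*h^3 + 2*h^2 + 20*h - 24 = (h - 2)*(h^3 - 3*h^2 - 4*h + 12) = (h - 2)^2*(h^2 - h - 6) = (h - 3)*(h - 2)^2*(h + 2)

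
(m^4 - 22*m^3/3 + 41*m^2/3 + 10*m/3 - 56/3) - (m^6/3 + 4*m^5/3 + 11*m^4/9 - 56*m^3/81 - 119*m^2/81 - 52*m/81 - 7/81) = -m^6/3 - 4*m^5/3 - 2*m^4/9 - 538*m^3/81 + 1226*m^2/81 + 322*m/81 - 1505/81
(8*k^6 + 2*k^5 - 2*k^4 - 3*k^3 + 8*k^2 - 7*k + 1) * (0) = 0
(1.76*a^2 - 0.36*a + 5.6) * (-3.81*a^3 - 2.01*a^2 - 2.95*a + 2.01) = -6.7056*a^5 - 2.166*a^4 - 25.8044*a^3 - 6.6564*a^2 - 17.2436*a + 11.256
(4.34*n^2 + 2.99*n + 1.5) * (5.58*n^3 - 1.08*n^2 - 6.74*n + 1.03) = 24.2172*n^5 + 11.997*n^4 - 24.1108*n^3 - 17.3024*n^2 - 7.0303*n + 1.545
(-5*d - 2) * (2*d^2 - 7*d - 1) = -10*d^3 + 31*d^2 + 19*d + 2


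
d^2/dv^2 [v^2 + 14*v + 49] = 2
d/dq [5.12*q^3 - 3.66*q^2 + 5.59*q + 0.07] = 15.36*q^2 - 7.32*q + 5.59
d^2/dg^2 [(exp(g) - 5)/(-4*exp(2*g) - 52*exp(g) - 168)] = (-exp(4*g) + 33*exp(3*g) + 447*exp(2*g) + 551*exp(g) - 4494)*exp(g)/(4*(exp(6*g) + 39*exp(5*g) + 633*exp(4*g) + 5473*exp(3*g) + 26586*exp(2*g) + 68796*exp(g) + 74088))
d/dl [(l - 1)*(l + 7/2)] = 2*l + 5/2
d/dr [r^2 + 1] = 2*r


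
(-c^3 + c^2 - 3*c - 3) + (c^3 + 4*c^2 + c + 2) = 5*c^2 - 2*c - 1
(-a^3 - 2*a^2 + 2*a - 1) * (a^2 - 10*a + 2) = -a^5 + 8*a^4 + 20*a^3 - 25*a^2 + 14*a - 2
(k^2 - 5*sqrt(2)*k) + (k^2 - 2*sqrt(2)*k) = 2*k^2 - 7*sqrt(2)*k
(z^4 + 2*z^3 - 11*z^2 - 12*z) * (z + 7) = z^5 + 9*z^4 + 3*z^3 - 89*z^2 - 84*z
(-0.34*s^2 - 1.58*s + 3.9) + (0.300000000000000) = -0.34*s^2 - 1.58*s + 4.2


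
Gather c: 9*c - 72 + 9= 9*c - 63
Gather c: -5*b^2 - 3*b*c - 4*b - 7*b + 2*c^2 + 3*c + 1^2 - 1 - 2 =-5*b^2 - 11*b + 2*c^2 + c*(3 - 3*b) - 2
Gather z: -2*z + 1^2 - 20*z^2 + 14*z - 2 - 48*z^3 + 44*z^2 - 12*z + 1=-48*z^3 + 24*z^2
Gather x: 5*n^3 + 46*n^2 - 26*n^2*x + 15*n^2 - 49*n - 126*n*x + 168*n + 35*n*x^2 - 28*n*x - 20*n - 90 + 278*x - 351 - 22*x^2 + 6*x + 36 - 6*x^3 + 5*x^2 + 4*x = 5*n^3 + 61*n^2 + 99*n - 6*x^3 + x^2*(35*n - 17) + x*(-26*n^2 - 154*n + 288) - 405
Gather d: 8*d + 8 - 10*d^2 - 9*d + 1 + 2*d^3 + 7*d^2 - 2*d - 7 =2*d^3 - 3*d^2 - 3*d + 2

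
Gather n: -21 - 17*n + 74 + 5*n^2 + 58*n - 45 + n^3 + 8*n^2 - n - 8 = n^3 + 13*n^2 + 40*n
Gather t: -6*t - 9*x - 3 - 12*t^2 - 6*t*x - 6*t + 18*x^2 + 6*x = -12*t^2 + t*(-6*x - 12) + 18*x^2 - 3*x - 3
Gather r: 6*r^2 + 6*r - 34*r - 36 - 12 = 6*r^2 - 28*r - 48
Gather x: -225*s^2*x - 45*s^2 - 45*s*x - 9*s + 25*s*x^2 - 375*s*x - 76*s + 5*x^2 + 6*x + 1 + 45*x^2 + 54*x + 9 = -45*s^2 - 85*s + x^2*(25*s + 50) + x*(-225*s^2 - 420*s + 60) + 10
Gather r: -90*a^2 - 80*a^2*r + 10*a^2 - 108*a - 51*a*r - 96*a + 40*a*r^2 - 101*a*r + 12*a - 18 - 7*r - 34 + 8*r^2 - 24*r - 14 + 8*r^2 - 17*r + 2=-80*a^2 - 192*a + r^2*(40*a + 16) + r*(-80*a^2 - 152*a - 48) - 64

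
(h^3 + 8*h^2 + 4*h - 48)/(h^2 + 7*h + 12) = (h^2 + 4*h - 12)/(h + 3)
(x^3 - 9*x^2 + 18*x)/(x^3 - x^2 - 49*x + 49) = x*(x^2 - 9*x + 18)/(x^3 - x^2 - 49*x + 49)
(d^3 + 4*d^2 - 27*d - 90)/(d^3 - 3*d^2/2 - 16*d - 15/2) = 2*(d + 6)/(2*d + 1)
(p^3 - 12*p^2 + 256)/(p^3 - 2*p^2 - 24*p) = (p^2 - 16*p + 64)/(p*(p - 6))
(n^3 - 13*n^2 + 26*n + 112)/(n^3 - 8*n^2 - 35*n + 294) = (n^2 - 6*n - 16)/(n^2 - n - 42)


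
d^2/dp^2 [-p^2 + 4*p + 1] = -2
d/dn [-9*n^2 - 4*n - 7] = -18*n - 4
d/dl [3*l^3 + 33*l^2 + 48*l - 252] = 9*l^2 + 66*l + 48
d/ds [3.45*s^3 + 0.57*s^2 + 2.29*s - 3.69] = 10.35*s^2 + 1.14*s + 2.29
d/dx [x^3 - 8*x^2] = x*(3*x - 16)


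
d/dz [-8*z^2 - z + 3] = -16*z - 1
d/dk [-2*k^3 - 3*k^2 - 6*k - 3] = -6*k^2 - 6*k - 6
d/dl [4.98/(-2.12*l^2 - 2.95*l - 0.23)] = (21.1152*l + 14.691)/(2.12*l^2 + 2.95*l + 0.23)^2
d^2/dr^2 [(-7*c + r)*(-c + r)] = 2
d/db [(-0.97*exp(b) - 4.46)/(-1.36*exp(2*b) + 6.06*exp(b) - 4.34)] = (-1.3192*exp(2*b) - 12.1312*exp(b) + 31.2374)*exp(b)/(1.8496*exp(4*b) - 16.4832*exp(3*b) + 48.5284*exp(2*b) - 52.6008*exp(b) + 18.8356)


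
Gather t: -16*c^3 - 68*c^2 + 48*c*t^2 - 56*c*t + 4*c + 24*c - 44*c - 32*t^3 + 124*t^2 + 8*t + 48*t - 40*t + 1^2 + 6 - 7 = -16*c^3 - 68*c^2 - 16*c - 32*t^3 + t^2*(48*c + 124) + t*(16 - 56*c)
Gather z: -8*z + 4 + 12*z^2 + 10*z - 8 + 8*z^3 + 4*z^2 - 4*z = 8*z^3 + 16*z^2 - 2*z - 4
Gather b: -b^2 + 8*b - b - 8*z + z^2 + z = -b^2 + 7*b + z^2 - 7*z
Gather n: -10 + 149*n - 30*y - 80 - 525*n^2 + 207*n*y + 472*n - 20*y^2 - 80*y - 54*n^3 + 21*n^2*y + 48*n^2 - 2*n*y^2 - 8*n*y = -54*n^3 + n^2*(21*y - 477) + n*(-2*y^2 + 199*y + 621) - 20*y^2 - 110*y - 90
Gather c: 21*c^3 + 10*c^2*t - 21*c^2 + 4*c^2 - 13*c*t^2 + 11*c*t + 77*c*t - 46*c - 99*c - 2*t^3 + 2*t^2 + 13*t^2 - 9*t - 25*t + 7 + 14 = 21*c^3 + c^2*(10*t - 17) + c*(-13*t^2 + 88*t - 145) - 2*t^3 + 15*t^2 - 34*t + 21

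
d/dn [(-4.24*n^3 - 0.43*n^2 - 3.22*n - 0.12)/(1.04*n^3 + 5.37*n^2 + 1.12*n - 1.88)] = (-22.3216*n^4 - 2.8*n^3 + 41.0978*n^2 + 2.9056*n + 6.188)/(1.0816*n^6 + 11.1696*n^5 + 31.1665*n^4 + 8.1184*n^3 - 18.9368*n^2 - 4.2112*n + 3.5344)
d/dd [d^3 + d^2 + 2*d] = 3*d^2 + 2*d + 2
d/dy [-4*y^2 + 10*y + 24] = 10 - 8*y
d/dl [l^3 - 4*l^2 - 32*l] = 3*l^2 - 8*l - 32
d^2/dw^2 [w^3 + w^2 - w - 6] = 6*w + 2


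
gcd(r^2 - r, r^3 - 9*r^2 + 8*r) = r^2 - r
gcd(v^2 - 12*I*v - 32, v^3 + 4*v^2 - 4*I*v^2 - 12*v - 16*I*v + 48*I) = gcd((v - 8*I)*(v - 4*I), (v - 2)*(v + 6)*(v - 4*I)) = v - 4*I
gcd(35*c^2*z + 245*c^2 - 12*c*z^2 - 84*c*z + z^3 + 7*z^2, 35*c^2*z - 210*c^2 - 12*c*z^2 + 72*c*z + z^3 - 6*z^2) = 35*c^2 - 12*c*z + z^2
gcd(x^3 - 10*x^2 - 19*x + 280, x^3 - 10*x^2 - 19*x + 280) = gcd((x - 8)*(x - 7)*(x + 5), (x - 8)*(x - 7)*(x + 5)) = x^3 - 10*x^2 - 19*x + 280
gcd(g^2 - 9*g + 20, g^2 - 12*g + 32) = g - 4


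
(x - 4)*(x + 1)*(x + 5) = x^3 + 2*x^2 - 19*x - 20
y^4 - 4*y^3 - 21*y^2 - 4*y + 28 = (y - 7)*(y - 1)*(y + 2)^2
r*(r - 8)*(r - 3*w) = r^3 - 3*r^2*w - 8*r^2 + 24*r*w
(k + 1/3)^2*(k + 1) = k^3 + 5*k^2/3 + 7*k/9 + 1/9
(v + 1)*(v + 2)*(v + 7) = v^3 + 10*v^2 + 23*v + 14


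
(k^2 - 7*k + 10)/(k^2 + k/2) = 2*(k^2 - 7*k + 10)/(k*(2*k + 1))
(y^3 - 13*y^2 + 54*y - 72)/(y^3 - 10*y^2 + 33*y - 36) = (y - 6)/(y - 3)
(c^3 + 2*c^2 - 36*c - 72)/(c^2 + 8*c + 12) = c - 6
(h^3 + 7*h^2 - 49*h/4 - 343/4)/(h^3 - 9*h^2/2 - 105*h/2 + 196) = (h + 7/2)/(h - 8)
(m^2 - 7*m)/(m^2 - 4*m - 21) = m/(m + 3)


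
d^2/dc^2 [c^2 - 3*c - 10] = 2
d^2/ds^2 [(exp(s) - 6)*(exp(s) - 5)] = (4*exp(s) - 11)*exp(s)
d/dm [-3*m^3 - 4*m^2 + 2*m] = -9*m^2 - 8*m + 2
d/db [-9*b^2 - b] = -18*b - 1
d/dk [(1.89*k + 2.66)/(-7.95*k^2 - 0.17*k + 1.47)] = (15.0255*k^2 + 42.294*k + 3.2305)/(63.2025*k^4 + 2.703*k^3 - 23.3441*k^2 - 0.4998*k + 2.1609)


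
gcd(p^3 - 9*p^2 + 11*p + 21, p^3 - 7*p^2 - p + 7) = p^2 - 6*p - 7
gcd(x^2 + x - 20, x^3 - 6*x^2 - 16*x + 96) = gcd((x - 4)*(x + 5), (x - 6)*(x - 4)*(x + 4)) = x - 4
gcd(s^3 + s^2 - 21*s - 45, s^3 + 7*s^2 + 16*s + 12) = s + 3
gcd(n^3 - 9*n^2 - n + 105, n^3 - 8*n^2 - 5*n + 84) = n^2 - 4*n - 21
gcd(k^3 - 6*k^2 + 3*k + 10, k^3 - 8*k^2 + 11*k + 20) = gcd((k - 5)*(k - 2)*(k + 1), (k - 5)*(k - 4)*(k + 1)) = k^2 - 4*k - 5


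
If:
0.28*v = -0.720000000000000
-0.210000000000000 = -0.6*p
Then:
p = 0.35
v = -2.57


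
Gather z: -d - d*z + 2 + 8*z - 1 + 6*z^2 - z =-d + 6*z^2 + z*(7 - d) + 1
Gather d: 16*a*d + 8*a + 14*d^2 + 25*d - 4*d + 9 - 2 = 8*a + 14*d^2 + d*(16*a + 21) + 7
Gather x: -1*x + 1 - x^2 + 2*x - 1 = -x^2 + x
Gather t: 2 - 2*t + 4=6 - 2*t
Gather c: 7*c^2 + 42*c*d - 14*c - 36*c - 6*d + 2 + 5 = 7*c^2 + c*(42*d - 50) - 6*d + 7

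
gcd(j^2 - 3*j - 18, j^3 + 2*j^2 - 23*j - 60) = j + 3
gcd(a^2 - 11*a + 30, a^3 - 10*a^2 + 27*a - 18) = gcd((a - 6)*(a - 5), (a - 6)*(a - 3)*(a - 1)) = a - 6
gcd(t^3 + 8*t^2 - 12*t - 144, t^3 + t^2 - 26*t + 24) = t^2 + 2*t - 24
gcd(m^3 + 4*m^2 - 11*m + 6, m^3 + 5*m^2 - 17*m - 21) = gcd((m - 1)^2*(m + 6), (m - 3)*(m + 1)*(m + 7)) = 1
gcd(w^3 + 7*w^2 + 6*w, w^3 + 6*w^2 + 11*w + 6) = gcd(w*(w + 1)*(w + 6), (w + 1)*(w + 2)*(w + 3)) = w + 1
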